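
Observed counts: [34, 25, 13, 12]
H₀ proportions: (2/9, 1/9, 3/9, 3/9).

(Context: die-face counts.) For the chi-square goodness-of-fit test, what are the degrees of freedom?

df = k − 1 = 4 − 1 = 3

degrees of freedom = 3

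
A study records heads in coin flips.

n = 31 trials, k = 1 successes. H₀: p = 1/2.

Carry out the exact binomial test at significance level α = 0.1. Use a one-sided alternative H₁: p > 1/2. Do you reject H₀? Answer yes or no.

Exact binomial: n=31, k=1, p₀=1/2=0.5000
P(X≥1) from Σ C(n,i)·p₀^i·(1−p₀)^(n−i)
p-value (one-sided, H₁ greater) = 1.00000
At α=0.1: p ≥ α → fail to reject H₀

reject H₀: no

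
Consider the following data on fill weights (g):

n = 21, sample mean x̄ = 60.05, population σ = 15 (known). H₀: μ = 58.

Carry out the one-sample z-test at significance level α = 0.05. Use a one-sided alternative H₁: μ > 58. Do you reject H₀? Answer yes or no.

SE = σ/√n = 15/√21 = 3.2733
z = (x̄−μ₀)/SE = (60.05−58)/3.2733 = 0.6263
p-value (one-sided, H₁ greater) = 0.26556
At α=0.05: p ≥ α → fail to reject H₀

reject H₀: no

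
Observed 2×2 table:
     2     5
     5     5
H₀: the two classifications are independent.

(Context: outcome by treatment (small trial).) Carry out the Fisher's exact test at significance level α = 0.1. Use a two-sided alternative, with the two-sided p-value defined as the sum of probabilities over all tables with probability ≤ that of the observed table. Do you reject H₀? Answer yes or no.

Margins: r₁=7, r₂=10, c₁=7, c₂=10, n=17
p_obs = C(7,2)·C(10,5)/C(17,7); sum pmf over tables with pmf ≤ p_obs
p-value (two-sided) = 0.62207
At α=0.1: p ≥ α → fail to reject H₀

reject H₀: no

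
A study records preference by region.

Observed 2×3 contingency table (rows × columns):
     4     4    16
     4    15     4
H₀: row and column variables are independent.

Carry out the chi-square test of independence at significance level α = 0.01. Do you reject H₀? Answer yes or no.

Row totals [24, 23], col totals [8, 19, 20], n=47
χ² = (4−4.09)²/4.09 + (4−9.70)²/9.70 + (16−10.21)²/10.21 + (4−3.91)²/3.91 + (15−9.30)²/9.30 + (4−9.79)²/9.79 = 13.5533
df = 2
p-value (upper-tail) = 0.00114
At α=0.01: p < α → reject H₀

reject H₀: yes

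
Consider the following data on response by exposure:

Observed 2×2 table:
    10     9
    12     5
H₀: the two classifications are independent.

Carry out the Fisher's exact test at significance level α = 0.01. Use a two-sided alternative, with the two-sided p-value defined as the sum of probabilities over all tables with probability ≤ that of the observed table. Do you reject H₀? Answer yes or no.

Margins: r₁=19, r₂=17, c₁=22, c₂=14, n=36
p_obs = C(19,10)·C(17,12)/C(36,22); sum pmf over tables with pmf ≤ p_obs
p-value (two-sided) = 0.32173
At α=0.01: p ≥ α → fail to reject H₀

reject H₀: no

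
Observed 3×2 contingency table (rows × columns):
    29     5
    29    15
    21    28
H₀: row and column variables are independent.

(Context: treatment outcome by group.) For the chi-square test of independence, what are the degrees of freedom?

df = (r−1)(c−1) = (3−1)·(2−1) = 2

degrees of freedom = 2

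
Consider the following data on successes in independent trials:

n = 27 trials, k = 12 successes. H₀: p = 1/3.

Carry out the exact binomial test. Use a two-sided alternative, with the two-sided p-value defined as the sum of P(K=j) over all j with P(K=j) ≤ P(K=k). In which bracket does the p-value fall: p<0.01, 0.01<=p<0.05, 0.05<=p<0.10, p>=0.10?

Exact binomial: n=27, k=12, p₀=1/3=0.3333
P(X=j) = C(n,j)·p₀^j·(1−p₀)^(n−j); p = Σ P(X=j) over j with P(X=j) ≤ P(X=12)
p-value (two-sided) = 0.22567
→ bracket: p>=0.10

p-value bracket: p>=0.10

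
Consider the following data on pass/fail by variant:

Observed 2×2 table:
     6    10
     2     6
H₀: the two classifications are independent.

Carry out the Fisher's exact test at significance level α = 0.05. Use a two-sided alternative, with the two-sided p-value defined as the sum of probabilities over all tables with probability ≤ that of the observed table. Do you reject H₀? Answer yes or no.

reject H₀: no

Margins: r₁=16, r₂=8, c₁=8, c₂=16, n=24
p_obs = C(16,6)·C(8,2)/C(24,8); sum pmf over tables with pmf ≤ p_obs
p-value (two-sided) = 0.66741
At α=0.05: p ≥ α → fail to reject H₀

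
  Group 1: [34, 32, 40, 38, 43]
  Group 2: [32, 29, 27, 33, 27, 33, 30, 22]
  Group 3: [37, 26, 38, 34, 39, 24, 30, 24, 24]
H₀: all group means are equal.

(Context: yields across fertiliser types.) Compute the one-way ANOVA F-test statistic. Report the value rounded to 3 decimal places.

Group means [37.40, 29.12, 30.67], grand mean 31.636
SSB = Σnᵢ(x̄ᵢ−x̄)² = 225.016; SSW = ΣΣ(x−x̄ᵢ)² = 508.075
MSB = 225.016/2 = 112.5080; MSW = 508.075/19 = 26.7408
F = MSB/MSW = 4.2074
df = (2, 19)

test statistic = 4.207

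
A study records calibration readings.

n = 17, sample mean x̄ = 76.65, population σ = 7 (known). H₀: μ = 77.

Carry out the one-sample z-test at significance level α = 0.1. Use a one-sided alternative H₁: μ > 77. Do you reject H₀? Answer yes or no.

SE = σ/√n = 7/√17 = 1.6977
z = (x̄−μ₀)/SE = (76.65−77)/1.6977 = -0.2062
p-value (one-sided, H₁ greater) = 0.58167
At α=0.1: p ≥ α → fail to reject H₀

reject H₀: no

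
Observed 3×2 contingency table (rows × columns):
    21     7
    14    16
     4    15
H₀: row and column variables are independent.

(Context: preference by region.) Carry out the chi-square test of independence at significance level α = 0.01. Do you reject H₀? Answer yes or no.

reject H₀: yes

Row totals [28, 30, 19], col totals [39, 38], n=77
χ² = (21−14.18)²/14.18 + (7−13.82)²/13.82 + (14−15.19)²/15.19 + (16−14.81)²/14.81 + (4−9.62)²/9.62 + (15−9.38)²/9.38 = 13.4910
df = 2
p-value (upper-tail) = 0.00118
At α=0.01: p < α → reject H₀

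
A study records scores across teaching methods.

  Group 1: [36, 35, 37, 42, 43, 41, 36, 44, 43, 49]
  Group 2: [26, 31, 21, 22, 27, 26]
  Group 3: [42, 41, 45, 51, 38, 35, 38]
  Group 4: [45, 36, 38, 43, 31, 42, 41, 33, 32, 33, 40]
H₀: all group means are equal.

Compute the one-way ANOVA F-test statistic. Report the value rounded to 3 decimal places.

test statistic = 16.168

Group means [40.60, 25.50, 41.43, 37.64], grand mean 37.147
SSB = Σnᵢ(x̄ᵢ−x̄)² = 1064.105; SSW = ΣΣ(x−x̄ᵢ)² = 658.160
MSB = 1064.105/3 = 354.7017; MSW = 658.160/30 = 21.9387
F = MSB/MSW = 16.1679
df = (3, 30)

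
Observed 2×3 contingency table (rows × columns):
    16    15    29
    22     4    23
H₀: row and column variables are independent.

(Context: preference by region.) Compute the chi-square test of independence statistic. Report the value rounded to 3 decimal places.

Row totals [60, 49], col totals [38, 19, 52], n=109
χ² = (16−20.92)²/20.92 + (15−10.46)²/10.46 + (29−28.62)²/28.62 + (22−17.08)²/17.08 + (4−8.54)²/8.54 + (23−23.38)²/23.38 = 6.9690
df = 2

test statistic = 6.969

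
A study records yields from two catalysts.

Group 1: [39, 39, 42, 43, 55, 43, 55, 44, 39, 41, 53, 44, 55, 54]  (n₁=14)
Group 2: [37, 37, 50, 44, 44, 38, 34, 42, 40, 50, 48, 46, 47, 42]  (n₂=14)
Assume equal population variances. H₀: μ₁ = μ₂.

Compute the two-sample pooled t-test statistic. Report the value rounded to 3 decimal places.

test statistic = 1.503

x̄₁=46.143, s₁=6.620, n₁=14
x̄₂=42.786, s₂=5.102, n₂=14
s_p² = [13·6.620² + 13·5.102²]/26 = 34.9258
SE = √(s_p²·(1/14+1/14)) = 2.2337
t = (46.143−42.786)/2.2337 = 1.5030
df = 26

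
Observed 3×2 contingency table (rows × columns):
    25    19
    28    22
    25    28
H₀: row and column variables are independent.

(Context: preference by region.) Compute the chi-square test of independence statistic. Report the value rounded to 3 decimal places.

test statistic = 1.161

Row totals [44, 50, 53], col totals [78, 69], n=147
χ² = (25−23.35)²/23.35 + (19−20.65)²/20.65 + (28−26.53)²/26.53 + (22−23.47)²/23.47 + (25−28.12)²/28.12 + (28−24.88)²/24.88 = 1.1613
df = 2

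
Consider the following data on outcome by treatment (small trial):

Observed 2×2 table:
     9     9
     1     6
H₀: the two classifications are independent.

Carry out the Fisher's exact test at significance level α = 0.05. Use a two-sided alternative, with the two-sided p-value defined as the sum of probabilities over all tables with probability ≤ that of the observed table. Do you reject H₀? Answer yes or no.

reject H₀: no

Margins: r₁=18, r₂=7, c₁=10, c₂=15, n=25
p_obs = C(18,9)·C(7,1)/C(25,10); sum pmf over tables with pmf ≤ p_obs
p-value (two-sided) = 0.17935
At α=0.05: p ≥ α → fail to reject H₀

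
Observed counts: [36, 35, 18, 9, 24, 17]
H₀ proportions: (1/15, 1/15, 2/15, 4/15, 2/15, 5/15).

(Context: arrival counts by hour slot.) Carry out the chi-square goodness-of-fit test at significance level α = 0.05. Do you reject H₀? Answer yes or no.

reject H₀: yes

n = 139; E_i = n·p_i = [9.27, 9.27, 18.53, 37.07, 18.53, 46.33]
χ² = (36−9.27)²/9.27 + (35−9.27)²/9.27 + (18−18.53)²/18.53 + (9−37.07)²/37.07 + (24−18.53)²/18.53 + (17−46.33)²/46.33 = 190.0342
df = 5
p-value (upper-tail) = 0.00000
At α=0.05: p < α → reject H₀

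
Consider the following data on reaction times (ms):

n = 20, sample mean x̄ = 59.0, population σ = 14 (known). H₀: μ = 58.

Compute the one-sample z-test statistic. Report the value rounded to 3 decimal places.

SE = σ/√n = 14/√20 = 3.1305
z = (x̄−μ₀)/SE = (59.0−58)/3.1305 = 0.3194

test statistic = 0.319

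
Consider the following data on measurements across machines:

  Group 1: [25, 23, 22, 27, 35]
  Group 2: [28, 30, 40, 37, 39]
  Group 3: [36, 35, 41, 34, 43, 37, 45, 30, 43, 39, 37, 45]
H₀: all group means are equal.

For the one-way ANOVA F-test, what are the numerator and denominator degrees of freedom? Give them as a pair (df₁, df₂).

k = 3 groups, N = 22 total
df = (k−1, N−k) = (3−1, 22−3) = (2, 19)

degrees of freedom = [2, 19]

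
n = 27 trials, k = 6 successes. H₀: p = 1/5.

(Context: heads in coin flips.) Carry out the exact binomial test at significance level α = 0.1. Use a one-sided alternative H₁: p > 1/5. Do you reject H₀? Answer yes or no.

Exact binomial: n=27, k=6, p₀=1/5=0.2000
P(X≥6) from Σ C(n,i)·p₀^i·(1−p₀)^(n−i)
p-value (one-sided, H₁ greater) = 0.46134
At α=0.1: p ≥ α → fail to reject H₀

reject H₀: no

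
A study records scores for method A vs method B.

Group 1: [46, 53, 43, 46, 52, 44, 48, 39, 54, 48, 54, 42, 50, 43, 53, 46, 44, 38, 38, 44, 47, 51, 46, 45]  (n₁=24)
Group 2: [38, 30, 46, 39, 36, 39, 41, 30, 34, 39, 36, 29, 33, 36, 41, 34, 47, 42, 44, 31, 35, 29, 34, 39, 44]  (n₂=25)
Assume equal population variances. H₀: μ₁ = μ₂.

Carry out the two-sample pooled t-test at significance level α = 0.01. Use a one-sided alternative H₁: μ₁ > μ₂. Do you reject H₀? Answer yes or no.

x̄₁=46.417, s₁=4.809, n₁=24
x̄₂=37.040, s₂=5.264, n₂=25
s_p² = [23·4.809² + 24·5.264²]/47 = 25.4637
SE = √(s_p²·(1/24+1/25)) = 1.4421
t = (46.417−37.040)/1.4421 = 6.5023
df = 47
p-value (one-sided, H₁ greater) = 0.00000
At α=0.01: p < α → reject H₀

reject H₀: yes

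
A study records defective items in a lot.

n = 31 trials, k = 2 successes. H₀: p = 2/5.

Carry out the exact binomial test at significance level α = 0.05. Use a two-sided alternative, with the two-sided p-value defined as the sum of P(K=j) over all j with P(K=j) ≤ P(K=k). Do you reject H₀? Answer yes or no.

reject H₀: yes

Exact binomial: n=31, k=2, p₀=2/5=0.4000
P(X=j) = C(n,j)·p₀^j·(1−p₀)^(n−j); p = Σ P(X=j) over j with P(X=j) ≤ P(X=2)
p-value (two-sided) = 0.00006
At α=0.05: p < α → reject H₀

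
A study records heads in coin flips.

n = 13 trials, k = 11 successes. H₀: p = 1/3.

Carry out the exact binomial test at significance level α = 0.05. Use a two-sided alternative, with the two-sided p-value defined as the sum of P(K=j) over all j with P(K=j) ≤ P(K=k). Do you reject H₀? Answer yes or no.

reject H₀: yes

Exact binomial: n=13, k=11, p₀=1/3=0.3333
P(X=j) = C(n,j)·p₀^j·(1−p₀)^(n−j); p = Σ P(X=j) over j with P(X=j) ≤ P(X=11)
p-value (two-sided) = 0.00021
At α=0.05: p < α → reject H₀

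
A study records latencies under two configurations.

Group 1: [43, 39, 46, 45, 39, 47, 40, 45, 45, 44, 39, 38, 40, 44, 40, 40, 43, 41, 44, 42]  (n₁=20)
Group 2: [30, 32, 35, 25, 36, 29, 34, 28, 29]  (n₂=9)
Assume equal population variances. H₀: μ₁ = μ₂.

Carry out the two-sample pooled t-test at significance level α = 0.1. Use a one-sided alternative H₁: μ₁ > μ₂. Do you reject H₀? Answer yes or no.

reject H₀: yes

x̄₁=42.200, s₁=2.726, n₁=20
x̄₂=30.889, s₂=3.621, n₂=9
s_p² = [19·2.726² + 8·3.621²]/27 = 9.1144
SE = √(s_p²·(1/20+1/9)) = 1.2118
t = (42.200−30.889)/1.2118 = 9.3342
df = 27
p-value (one-sided, H₁ greater) = 0.00000
At α=0.1: p < α → reject H₀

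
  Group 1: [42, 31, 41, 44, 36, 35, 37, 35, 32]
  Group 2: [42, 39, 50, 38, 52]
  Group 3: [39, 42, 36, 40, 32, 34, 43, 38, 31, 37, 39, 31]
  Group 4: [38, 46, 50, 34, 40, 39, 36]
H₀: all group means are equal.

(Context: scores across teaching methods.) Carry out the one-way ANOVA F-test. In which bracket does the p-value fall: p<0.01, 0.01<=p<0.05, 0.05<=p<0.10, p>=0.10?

p-value bracket: 0.01<=p<0.05

Group means [37.00, 44.20, 36.83, 40.43], grand mean 38.758
SSB = Σnᵢ(x̄ᵢ−x̄)² = 239.880; SSW = ΣΣ(x−x̄ᵢ)² = 702.181
MSB = 239.880/3 = 79.9599; MSW = 702.181/29 = 24.2131
F = MSB/MSW = 3.3023
df = (3, 29)
p-value (upper-tail) = 0.03411
→ bracket: 0.01<=p<0.05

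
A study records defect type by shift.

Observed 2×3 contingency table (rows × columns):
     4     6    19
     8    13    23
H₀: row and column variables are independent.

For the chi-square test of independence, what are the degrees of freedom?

df = (r−1)(c−1) = (2−1)·(3−1) = 2

degrees of freedom = 2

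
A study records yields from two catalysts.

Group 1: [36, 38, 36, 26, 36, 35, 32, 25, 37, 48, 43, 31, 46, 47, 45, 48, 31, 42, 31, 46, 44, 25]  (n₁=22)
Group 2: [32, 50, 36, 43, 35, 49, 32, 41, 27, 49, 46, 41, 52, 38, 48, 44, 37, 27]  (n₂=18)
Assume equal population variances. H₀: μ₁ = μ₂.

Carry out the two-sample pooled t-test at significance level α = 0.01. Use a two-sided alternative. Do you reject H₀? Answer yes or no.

reject H₀: no

x̄₁=37.636, s₁=7.619, n₁=22
x̄₂=40.389, s₂=7.860, n₂=18
s_p² = [21·7.619² + 17·7.860²]/38 = 59.7202
SE = √(s_p²·(1/22+1/18)) = 2.4561
t = (37.636−40.389)/2.4561 = -1.1207
df = 38
p-value (two-sided) = 0.26945
At α=0.01: p ≥ α → fail to reject H₀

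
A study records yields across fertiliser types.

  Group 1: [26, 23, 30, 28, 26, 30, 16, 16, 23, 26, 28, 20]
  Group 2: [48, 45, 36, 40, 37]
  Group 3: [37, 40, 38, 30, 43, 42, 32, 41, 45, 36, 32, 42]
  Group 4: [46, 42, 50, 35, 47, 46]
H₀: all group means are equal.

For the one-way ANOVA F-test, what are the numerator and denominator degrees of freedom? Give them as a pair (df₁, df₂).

k = 4 groups, N = 35 total
df = (k−1, N−k) = (4−1, 35−4) = (3, 31)

degrees of freedom = [3, 31]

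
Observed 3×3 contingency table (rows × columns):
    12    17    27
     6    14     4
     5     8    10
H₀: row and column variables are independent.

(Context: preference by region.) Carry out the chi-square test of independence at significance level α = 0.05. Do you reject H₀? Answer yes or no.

Row totals [56, 24, 23], col totals [23, 39, 41], n=103
χ² = (12−12.50)²/12.50 + (17−21.20)²/21.20 + (27−22.29)²/22.29 + (6−5.36)²/5.36 + (14−9.09)²/9.09 + (4−9.55)²/9.55 + (5−5.14)²/5.14 + (8−8.71)²/8.71 + (10−9.16)²/9.16 = 7.9483
df = 4
p-value (upper-tail) = 0.09349
At α=0.05: p ≥ α → fail to reject H₀

reject H₀: no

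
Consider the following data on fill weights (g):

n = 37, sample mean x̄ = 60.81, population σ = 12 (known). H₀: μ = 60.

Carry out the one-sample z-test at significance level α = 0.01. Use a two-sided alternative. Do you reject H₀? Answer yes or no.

reject H₀: no

SE = σ/√n = 12/√37 = 1.9728
z = (x̄−μ₀)/SE = (60.81−60)/1.9728 = 0.4106
p-value (two-sided) = 0.68138
At α=0.01: p ≥ α → fail to reject H₀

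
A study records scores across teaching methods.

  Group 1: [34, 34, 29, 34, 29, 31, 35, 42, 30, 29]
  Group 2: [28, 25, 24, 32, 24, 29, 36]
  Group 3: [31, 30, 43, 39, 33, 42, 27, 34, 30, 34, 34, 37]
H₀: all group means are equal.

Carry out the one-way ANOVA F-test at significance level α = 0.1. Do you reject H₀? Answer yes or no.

reject H₀: yes

Group means [32.70, 28.29, 34.50], grand mean 32.379
SSB = Σnᵢ(x̄ᵢ−x̄)² = 172.299; SSW = ΣΣ(x−x̄ᵢ)² = 536.529
MSB = 172.299/2 = 86.1495; MSW = 536.529/26 = 20.6357
F = MSB/MSW = 4.1748
df = (2, 26)
p-value (upper-tail) = 0.02677
At α=0.1: p < α → reject H₀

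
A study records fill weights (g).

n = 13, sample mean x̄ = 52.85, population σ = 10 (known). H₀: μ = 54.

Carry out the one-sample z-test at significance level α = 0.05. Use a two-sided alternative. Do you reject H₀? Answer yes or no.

SE = σ/√n = 10/√13 = 2.7735
z = (x̄−μ₀)/SE = (52.85−54)/2.7735 = -0.4146
p-value (two-sided) = 0.67841
At α=0.05: p ≥ α → fail to reject H₀

reject H₀: no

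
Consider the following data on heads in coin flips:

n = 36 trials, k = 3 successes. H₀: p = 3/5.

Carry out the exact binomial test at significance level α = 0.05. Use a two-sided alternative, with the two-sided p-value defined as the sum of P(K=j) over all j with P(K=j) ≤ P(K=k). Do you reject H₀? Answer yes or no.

reject H₀: yes

Exact binomial: n=36, k=3, p₀=3/5=0.6000
P(X=j) = C(n,j)·p₀^j·(1−p₀)^(n−j); p = Σ P(X=j) over j with P(X=j) ≤ P(X=3)
p-value (two-sided) = 0.00000
At α=0.05: p < α → reject H₀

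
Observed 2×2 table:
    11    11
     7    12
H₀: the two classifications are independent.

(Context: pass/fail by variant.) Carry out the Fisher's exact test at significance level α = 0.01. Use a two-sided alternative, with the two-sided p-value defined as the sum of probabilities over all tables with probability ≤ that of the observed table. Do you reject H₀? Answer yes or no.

Margins: r₁=22, r₂=19, c₁=18, c₂=23, n=41
p_obs = C(22,11)·C(19,7)/C(41,18); sum pmf over tables with pmf ≤ p_obs
p-value (two-sided) = 0.53083
At α=0.01: p ≥ α → fail to reject H₀

reject H₀: no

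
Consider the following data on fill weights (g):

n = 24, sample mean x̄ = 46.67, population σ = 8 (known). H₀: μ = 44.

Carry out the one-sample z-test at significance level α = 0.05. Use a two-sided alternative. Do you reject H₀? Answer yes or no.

SE = σ/√n = 8/√24 = 1.6330
z = (x̄−μ₀)/SE = (46.67−44)/1.6330 = 1.6350
p-value (two-sided) = 0.10204
At α=0.05: p ≥ α → fail to reject H₀

reject H₀: no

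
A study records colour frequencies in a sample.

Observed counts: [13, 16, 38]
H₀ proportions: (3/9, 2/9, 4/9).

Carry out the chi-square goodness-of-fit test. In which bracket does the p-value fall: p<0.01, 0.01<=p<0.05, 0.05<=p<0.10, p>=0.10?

p-value bracket: 0.01<=p<0.05

n = 67; E_i = n·p_i = [22.33, 14.89, 29.78]
χ² = (13−22.33)²/22.33 + (16−14.89)²/14.89 + (38−29.78)²/29.78 = 6.2537
df = 2
p-value (upper-tail) = 0.04386
→ bracket: 0.01<=p<0.05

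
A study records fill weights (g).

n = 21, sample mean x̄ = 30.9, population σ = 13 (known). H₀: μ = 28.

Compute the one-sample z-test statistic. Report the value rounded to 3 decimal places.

test statistic = 1.022

SE = σ/√n = 13/√21 = 2.8368
z = (x̄−μ₀)/SE = (30.9−28)/2.8368 = 1.0223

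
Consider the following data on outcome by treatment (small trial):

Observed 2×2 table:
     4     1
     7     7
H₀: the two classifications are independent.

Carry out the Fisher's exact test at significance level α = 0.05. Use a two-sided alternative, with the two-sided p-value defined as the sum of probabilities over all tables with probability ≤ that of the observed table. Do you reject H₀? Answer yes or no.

Margins: r₁=5, r₂=14, c₁=11, c₂=8, n=19
p_obs = C(5,4)·C(14,7)/C(19,11); sum pmf over tables with pmf ≤ p_obs
p-value (two-sided) = 0.33781
At α=0.05: p ≥ α → fail to reject H₀

reject H₀: no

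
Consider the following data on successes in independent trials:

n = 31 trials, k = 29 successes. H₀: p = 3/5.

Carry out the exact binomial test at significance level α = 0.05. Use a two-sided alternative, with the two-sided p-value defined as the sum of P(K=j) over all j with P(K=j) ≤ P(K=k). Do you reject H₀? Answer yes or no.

reject H₀: yes

Exact binomial: n=31, k=29, p₀=3/5=0.6000
P(X=j) = C(n,j)·p₀^j·(1−p₀)^(n−j); p = Σ P(X=j) over j with P(X=j) ≤ P(X=29)
p-value (two-sided) = 0.00006
At α=0.05: p < α → reject H₀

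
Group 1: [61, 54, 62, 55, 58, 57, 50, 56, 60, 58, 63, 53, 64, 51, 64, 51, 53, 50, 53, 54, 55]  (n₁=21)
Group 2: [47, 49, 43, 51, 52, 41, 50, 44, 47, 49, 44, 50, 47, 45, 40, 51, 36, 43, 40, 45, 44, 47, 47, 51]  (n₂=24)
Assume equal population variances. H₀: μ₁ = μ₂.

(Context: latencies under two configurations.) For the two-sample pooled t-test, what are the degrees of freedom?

df = n₁ + n₂ − 2 = 21 + 24 − 2 = 43

degrees of freedom = 43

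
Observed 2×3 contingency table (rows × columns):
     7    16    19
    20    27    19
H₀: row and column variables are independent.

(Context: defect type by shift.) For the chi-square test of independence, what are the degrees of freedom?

df = (r−1)(c−1) = (2−1)·(3−1) = 2

degrees of freedom = 2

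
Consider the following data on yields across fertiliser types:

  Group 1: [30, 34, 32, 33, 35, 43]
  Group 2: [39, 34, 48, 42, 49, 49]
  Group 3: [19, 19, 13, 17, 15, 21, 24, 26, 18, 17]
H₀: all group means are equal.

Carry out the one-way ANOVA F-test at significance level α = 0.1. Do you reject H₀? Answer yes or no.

Group means [34.50, 43.50, 18.90], grand mean 29.864
SSB = Σnᵢ(x̄ᵢ−x̄)² = 2446.691; SSW = ΣΣ(x−x̄ᵢ)² = 433.900
MSB = 2446.691/2 = 1223.3455; MSW = 433.900/19 = 22.8368
F = MSB/MSW = 53.5689
df = (2, 19)
p-value (upper-tail) = 0.00000
At α=0.1: p < α → reject H₀

reject H₀: yes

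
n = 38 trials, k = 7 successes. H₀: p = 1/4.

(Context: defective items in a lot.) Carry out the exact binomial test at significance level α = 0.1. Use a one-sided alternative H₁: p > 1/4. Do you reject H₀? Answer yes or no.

reject H₀: no

Exact binomial: n=38, k=7, p₀=1/4=0.2500
P(X≥7) from Σ C(n,i)·p₀^i·(1−p₀)^(n−i)
p-value (one-sided, H₁ greater) = 0.87185
At α=0.1: p ≥ α → fail to reject H₀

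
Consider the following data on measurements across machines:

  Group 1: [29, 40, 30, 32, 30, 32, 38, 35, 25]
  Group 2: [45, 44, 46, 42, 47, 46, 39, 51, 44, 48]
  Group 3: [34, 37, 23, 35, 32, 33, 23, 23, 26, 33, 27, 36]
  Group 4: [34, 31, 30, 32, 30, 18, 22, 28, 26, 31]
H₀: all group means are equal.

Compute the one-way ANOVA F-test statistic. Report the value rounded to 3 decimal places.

Group means [32.33, 45.20, 30.17, 28.20], grand mean 33.829
SSB = Σnᵢ(x̄ᵢ−x̄)² = 1790.938; SSW = ΣΣ(x−x̄ᵢ)² = 808.867
MSB = 1790.938/3 = 596.9794; MSW = 808.867/37 = 21.8613
F = MSB/MSW = 27.3076
df = (3, 37)

test statistic = 27.308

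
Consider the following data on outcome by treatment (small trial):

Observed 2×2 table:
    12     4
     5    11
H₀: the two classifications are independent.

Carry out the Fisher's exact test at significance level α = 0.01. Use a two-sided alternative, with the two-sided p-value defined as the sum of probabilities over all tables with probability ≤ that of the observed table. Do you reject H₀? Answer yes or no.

reject H₀: no

Margins: r₁=16, r₂=16, c₁=17, c₂=15, n=32
p_obs = C(16,12)·C(16,5)/C(32,17); sum pmf over tables with pmf ≤ p_obs
p-value (two-sided) = 0.03195
At α=0.01: p ≥ α → fail to reject H₀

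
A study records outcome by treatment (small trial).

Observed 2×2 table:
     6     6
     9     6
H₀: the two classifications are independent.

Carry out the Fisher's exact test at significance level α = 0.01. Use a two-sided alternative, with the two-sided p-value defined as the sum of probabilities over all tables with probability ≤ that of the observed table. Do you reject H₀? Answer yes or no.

reject H₀: no

Margins: r₁=12, r₂=15, c₁=15, c₂=12, n=27
p_obs = C(12,6)·C(15,9)/C(27,15); sum pmf over tables with pmf ≤ p_obs
p-value (two-sided) = 0.70682
At α=0.01: p ≥ α → fail to reject H₀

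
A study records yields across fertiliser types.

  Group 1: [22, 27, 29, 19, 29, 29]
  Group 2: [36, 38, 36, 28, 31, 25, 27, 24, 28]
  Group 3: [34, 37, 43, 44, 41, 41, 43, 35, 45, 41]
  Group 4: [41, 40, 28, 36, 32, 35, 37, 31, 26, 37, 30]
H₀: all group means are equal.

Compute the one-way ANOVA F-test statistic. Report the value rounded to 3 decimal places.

Group means [25.83, 30.33, 40.40, 33.91], grand mean 33.472
SSB = Σnᵢ(x̄ᵢ−x̄)² = 920.830; SSW = ΣΣ(x−x̄ᵢ)² = 674.142
MSB = 920.830/3 = 306.9433; MSW = 674.142/32 = 21.0670
F = MSB/MSW = 14.5699
df = (3, 32)

test statistic = 14.570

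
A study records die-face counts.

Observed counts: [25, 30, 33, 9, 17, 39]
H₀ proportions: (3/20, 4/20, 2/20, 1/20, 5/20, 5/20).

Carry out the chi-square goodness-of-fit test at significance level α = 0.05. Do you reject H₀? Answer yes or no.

n = 153; E_i = n·p_i = [22.95, 30.60, 15.30, 7.65, 38.25, 38.25]
χ² = (25−22.95)²/22.95 + (30−30.60)²/30.60 + (33−15.30)²/15.30 + (9−7.65)²/7.65 + (17−38.25)²/38.25 + (39−38.25)²/38.25 = 32.7298
df = 5
p-value (upper-tail) = 0.00000
At α=0.05: p < α → reject H₀

reject H₀: yes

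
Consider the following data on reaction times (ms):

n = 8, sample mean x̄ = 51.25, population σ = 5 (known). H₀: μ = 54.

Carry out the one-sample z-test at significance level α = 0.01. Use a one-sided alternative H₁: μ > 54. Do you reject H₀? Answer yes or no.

reject H₀: no

SE = σ/√n = 5/√8 = 1.7678
z = (x̄−μ₀)/SE = (51.25−54)/1.7678 = -1.5556
p-value (one-sided, H₁ greater) = 0.94010
At α=0.01: p ≥ α → fail to reject H₀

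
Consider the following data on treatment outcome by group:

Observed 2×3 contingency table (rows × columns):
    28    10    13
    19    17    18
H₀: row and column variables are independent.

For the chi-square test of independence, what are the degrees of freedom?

df = (r−1)(c−1) = (2−1)·(3−1) = 2

degrees of freedom = 2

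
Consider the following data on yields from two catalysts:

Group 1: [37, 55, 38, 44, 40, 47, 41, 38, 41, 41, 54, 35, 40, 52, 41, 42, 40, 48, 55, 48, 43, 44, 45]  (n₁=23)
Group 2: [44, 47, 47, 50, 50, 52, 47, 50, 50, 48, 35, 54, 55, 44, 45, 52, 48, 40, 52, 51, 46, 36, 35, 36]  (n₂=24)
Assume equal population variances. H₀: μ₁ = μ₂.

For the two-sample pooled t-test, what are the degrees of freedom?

degrees of freedom = 45

df = n₁ + n₂ − 2 = 23 + 24 − 2 = 45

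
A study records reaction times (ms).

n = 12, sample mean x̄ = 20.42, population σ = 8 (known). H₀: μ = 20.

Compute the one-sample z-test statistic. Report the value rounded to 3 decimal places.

SE = σ/√n = 8/√12 = 2.3094
z = (x̄−μ₀)/SE = (20.42−20)/2.3094 = 0.1819

test statistic = 0.182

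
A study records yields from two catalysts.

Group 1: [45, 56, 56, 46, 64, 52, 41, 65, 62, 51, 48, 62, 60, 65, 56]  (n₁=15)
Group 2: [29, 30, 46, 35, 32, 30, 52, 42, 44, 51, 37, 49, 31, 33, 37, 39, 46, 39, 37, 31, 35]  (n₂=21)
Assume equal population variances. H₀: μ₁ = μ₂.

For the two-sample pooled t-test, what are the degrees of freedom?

df = n₁ + n₂ − 2 = 15 + 21 − 2 = 34

degrees of freedom = 34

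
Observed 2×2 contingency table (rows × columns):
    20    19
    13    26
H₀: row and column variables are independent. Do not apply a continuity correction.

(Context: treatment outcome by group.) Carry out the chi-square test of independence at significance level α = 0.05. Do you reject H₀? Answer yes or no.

Row totals [39, 39], col totals [33, 45], n=78
χ² = (20−16.50)²/16.50 + (19−22.50)²/22.50 + (13−16.50)²/16.50 + (26−22.50)²/22.50 = 2.5737
df = 1
p-value (upper-tail) = 0.10865
At α=0.05: p ≥ α → fail to reject H₀

reject H₀: no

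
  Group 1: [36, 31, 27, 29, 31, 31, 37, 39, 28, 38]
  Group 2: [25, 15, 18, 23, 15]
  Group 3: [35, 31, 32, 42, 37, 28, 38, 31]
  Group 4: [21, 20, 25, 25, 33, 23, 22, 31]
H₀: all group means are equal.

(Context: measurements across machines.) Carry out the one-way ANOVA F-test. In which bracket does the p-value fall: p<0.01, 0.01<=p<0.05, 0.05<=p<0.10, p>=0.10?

Group means [32.70, 19.20, 34.25, 25.00], grand mean 28.935
SSB = Σnᵢ(x̄ᵢ−x̄)² = 965.471; SSW = ΣΣ(x−x̄ᵢ)² = 560.400
MSB = 965.471/3 = 321.8237; MSW = 560.400/27 = 20.7556
F = MSB/MSW = 15.5054
df = (3, 27)
p-value (upper-tail) = 0.00000
→ bracket: p<0.01

p-value bracket: p<0.01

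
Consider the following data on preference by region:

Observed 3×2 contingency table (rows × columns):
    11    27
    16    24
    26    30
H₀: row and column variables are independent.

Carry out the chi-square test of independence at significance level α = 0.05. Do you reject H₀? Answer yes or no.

Row totals [38, 40, 56], col totals [53, 81], n=134
χ² = (11−15.03)²/15.03 + (27−22.97)²/22.97 + (16−15.82)²/15.82 + (24−24.18)²/24.18 + (26−22.15)²/22.15 + (30−33.85)²/33.85 = 2.8984
df = 2
p-value (upper-tail) = 0.23476
At α=0.05: p ≥ α → fail to reject H₀

reject H₀: no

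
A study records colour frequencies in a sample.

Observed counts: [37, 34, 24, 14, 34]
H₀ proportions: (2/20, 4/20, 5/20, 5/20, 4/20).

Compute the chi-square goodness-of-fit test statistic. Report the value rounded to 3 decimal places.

test statistic = 55.168

n = 143; E_i = n·p_i = [14.30, 28.60, 35.75, 35.75, 28.60]
χ² = (37−14.30)²/14.30 + (34−28.60)²/28.60 + (24−35.75)²/35.75 + (14−35.75)²/35.75 + (34−28.60)²/28.60 = 55.1678
df = 4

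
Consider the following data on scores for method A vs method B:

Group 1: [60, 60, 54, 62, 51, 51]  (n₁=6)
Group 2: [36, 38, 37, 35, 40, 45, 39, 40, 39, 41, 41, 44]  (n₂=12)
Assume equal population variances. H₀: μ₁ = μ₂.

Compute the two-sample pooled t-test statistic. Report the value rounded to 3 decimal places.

test statistic = 9.070

x̄₁=56.333, s₁=4.926, n₁=6
x̄₂=39.583, s₂=2.968, n₂=12
s_p² = [5·4.926² + 11·2.968²]/16 = 13.6406
SE = √(s_p²·(1/6+1/12)) = 1.8467
t = (56.333−39.583)/1.8467 = 9.0704
df = 16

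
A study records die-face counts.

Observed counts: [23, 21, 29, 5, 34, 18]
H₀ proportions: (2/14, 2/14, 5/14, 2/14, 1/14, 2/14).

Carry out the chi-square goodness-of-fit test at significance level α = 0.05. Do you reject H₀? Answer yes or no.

reject H₀: yes

n = 130; E_i = n·p_i = [18.57, 18.57, 46.43, 18.57, 9.29, 18.57]
χ² = (23−18.57)²/18.57 + (21−18.57)²/18.57 + (29−46.43)²/46.43 + (5−18.57)²/18.57 + (34−9.29)²/9.29 + (18−18.57)²/18.57 = 83.6292
df = 5
p-value (upper-tail) = 0.00000
At α=0.05: p < α → reject H₀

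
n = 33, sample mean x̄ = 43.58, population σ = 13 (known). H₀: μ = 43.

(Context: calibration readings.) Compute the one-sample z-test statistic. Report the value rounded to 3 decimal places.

test statistic = 0.256

SE = σ/√n = 13/√33 = 2.2630
z = (x̄−μ₀)/SE = (43.58−43)/2.2630 = 0.2563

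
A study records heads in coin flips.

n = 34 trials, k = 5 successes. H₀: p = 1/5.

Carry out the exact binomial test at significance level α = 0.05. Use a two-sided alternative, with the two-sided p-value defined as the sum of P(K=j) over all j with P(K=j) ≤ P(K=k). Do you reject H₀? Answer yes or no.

reject H₀: no

Exact binomial: n=34, k=5, p₀=1/5=0.2000
P(X=j) = C(n,j)·p₀^j·(1−p₀)^(n−j); p = Σ P(X=j) over j with P(X=j) ≤ P(X=5)
p-value (two-sided) = 0.52654
At α=0.05: p ≥ α → fail to reject H₀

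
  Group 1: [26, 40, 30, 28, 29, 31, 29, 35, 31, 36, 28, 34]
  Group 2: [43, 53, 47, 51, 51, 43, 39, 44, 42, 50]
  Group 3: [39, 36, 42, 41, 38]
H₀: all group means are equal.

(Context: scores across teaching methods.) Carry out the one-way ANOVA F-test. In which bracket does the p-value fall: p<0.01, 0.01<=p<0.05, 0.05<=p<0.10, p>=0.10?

p-value bracket: p<0.01

Group means [31.42, 46.30, 39.20], grand mean 38.370
SSB = Σnᵢ(x̄ᵢ−x̄)² = 1212.480; SSW = ΣΣ(x−x̄ᵢ)² = 405.817
MSB = 1212.480/2 = 606.2398; MSW = 405.817/24 = 16.9090
F = MSB/MSW = 35.8530
df = (2, 24)
p-value (upper-tail) = 0.00000
→ bracket: p<0.01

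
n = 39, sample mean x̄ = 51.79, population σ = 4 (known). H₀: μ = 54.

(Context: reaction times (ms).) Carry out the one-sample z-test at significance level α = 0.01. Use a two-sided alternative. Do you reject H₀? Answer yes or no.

reject H₀: yes

SE = σ/√n = 4/√39 = 0.6405
z = (x̄−μ₀)/SE = (51.79−54)/0.6405 = -3.4504
p-value (two-sided) = 0.00056
At α=0.01: p < α → reject H₀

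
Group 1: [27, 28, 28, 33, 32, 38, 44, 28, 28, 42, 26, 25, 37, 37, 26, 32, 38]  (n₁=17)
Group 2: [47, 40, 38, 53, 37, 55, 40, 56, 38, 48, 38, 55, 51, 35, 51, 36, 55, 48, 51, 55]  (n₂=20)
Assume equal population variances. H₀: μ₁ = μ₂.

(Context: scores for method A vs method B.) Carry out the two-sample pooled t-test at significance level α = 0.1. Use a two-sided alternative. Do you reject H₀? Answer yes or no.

reject H₀: yes

x̄₁=32.294, s₁=5.998, n₁=17
x̄₂=46.350, s₂=7.680, n₂=20
s_p² = [16·5.998² + 19·7.680²]/35 = 48.4594
SE = √(s_p²·(1/17+1/20)) = 2.2964
t = (32.294−46.350)/2.2964 = -6.1208
df = 35
p-value (two-sided) = 0.00000
At α=0.1: p < α → reject H₀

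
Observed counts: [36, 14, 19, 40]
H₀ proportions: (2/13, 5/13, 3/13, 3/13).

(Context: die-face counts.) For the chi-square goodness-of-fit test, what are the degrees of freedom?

degrees of freedom = 3

df = k − 1 = 4 − 1 = 3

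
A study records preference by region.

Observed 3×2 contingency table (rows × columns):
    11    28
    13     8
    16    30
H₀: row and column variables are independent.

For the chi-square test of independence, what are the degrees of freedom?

degrees of freedom = 2

df = (r−1)(c−1) = (3−1)·(2−1) = 2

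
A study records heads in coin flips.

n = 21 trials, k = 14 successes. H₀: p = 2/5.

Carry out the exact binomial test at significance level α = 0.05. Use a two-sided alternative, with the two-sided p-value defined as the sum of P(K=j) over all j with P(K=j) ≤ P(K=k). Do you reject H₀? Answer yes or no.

Exact binomial: n=21, k=14, p₀=2/5=0.4000
P(X=j) = C(n,j)·p₀^j·(1−p₀)^(n−j); p = Σ P(X=j) over j with P(X=j) ≤ P(X=14)
p-value (two-sided) = 0.02331
At α=0.05: p < α → reject H₀

reject H₀: yes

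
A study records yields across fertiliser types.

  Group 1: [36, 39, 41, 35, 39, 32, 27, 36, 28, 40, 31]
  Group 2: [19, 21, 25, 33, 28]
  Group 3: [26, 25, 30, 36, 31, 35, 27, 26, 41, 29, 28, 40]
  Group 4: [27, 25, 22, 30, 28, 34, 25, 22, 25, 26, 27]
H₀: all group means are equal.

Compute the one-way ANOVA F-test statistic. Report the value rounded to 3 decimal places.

Group means [34.91, 25.20, 31.17, 26.45], grand mean 30.128
SSB = Σnᵢ(x̄ᵢ−x̄)² = 534.256; SSW = ΣΣ(x−x̄ᵢ)² = 814.103
MSB = 534.256/3 = 178.0853; MSW = 814.103/35 = 23.2601
F = MSB/MSW = 7.6563
df = (3, 35)

test statistic = 7.656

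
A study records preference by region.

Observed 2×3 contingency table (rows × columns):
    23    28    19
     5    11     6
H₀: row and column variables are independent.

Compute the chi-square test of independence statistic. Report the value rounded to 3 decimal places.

test statistic = 0.959

Row totals [70, 22], col totals [28, 39, 25], n=92
χ² = (23−21.30)²/21.30 + (28−29.67)²/29.67 + (19−19.02)²/19.02 + (5−6.70)²/6.70 + (11−9.33)²/9.33 + (6−5.98)²/5.98 = 0.9594
df = 2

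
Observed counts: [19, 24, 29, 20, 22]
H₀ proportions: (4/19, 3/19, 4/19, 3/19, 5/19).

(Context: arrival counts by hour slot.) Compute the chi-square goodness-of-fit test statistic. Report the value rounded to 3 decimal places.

n = 114; E_i = n·p_i = [24.00, 18.00, 24.00, 18.00, 30.00]
χ² = (19−24.00)²/24.00 + (24−18.00)²/18.00 + (29−24.00)²/24.00 + (20−18.00)²/18.00 + (22−30.00)²/30.00 = 6.4389
df = 4

test statistic = 6.439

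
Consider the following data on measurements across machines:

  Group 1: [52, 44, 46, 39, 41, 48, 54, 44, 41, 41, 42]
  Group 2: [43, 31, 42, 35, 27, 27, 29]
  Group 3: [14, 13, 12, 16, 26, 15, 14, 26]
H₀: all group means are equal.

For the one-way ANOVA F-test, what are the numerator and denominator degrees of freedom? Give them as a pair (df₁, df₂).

k = 3 groups, N = 26 total
df = (k−1, N−k) = (3−1, 26−3) = (2, 23)

degrees of freedom = [2, 23]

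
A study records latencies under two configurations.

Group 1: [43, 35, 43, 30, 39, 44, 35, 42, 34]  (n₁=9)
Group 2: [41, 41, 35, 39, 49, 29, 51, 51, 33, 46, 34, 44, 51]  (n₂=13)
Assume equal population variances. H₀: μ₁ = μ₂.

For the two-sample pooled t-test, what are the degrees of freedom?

degrees of freedom = 20

df = n₁ + n₂ − 2 = 9 + 13 − 2 = 20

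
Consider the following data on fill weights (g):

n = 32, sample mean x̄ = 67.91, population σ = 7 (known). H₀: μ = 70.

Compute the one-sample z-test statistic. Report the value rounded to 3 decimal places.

SE = σ/√n = 7/√32 = 1.2374
z = (x̄−μ₀)/SE = (67.91−70)/1.2374 = -1.6890

test statistic = -1.689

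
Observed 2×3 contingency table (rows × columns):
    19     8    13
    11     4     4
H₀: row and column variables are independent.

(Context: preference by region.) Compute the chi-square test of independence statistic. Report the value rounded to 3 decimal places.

test statistic = 0.867

Row totals [40, 19], col totals [30, 12, 17], n=59
χ² = (19−20.34)²/20.34 + (8−8.14)²/8.14 + (13−11.53)²/11.53 + (11−9.66)²/9.66 + (4−3.86)²/3.86 + (4−5.47)²/5.47 = 0.8666
df = 2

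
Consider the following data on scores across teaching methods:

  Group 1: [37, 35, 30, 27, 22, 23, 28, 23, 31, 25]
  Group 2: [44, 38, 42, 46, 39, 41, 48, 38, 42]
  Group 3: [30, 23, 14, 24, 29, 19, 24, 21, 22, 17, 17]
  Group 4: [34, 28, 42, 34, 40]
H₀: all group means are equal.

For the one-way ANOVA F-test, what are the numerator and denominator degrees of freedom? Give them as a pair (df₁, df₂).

k = 4 groups, N = 35 total
df = (k−1, N−k) = (4−1, 35−4) = (3, 31)

degrees of freedom = [3, 31]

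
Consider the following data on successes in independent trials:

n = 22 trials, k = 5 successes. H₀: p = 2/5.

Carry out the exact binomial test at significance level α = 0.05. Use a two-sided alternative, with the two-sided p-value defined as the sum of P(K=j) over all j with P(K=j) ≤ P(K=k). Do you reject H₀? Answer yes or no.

Exact binomial: n=22, k=5, p₀=2/5=0.4000
P(X=j) = C(n,j)·p₀^j·(1−p₀)^(n−j); p = Σ P(X=j) over j with P(X=j) ≤ P(X=5)
p-value (two-sided) = 0.12733
At α=0.05: p ≥ α → fail to reject H₀

reject H₀: no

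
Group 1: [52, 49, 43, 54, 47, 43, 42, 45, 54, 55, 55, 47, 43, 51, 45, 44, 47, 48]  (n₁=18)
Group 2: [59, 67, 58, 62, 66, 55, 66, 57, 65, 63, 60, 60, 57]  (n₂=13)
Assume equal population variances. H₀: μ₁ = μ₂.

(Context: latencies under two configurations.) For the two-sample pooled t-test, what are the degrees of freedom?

degrees of freedom = 29

df = n₁ + n₂ − 2 = 18 + 13 − 2 = 29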